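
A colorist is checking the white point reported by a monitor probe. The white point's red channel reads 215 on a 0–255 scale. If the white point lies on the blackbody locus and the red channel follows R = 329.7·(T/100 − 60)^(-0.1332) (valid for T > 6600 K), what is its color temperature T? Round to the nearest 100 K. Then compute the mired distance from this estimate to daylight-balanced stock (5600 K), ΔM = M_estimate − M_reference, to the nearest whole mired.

(t − 60)^(-0.1332) = 215/329.7 = 0.65211.
t − 60 = 0.65211^(1/-0.1332) = 0.65211^(-7.508) = 24.774, so t = 84.774.
T = 100·t = 8477 K → 8500 K to the nearest 100 K.
M_estimate = 10⁶/8500 = 117.65; M_reference = 10⁶/5600 = 178.57.
ΔM = 117.65 − 178.57 = -60.92 → -61 mireds.

-61 mireds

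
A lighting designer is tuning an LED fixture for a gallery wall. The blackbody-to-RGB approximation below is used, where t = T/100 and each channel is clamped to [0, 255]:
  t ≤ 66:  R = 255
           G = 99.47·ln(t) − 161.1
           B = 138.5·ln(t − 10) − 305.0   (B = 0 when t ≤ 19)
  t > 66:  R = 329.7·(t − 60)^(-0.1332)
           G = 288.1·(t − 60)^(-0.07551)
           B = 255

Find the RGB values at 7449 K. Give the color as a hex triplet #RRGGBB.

t = 7449/100 = 74.49; the t > 66 branch applies.
R = 329.7·(74.49 − 60)^(-0.1332) = 329.7·14.49^(-0.1332) = 329.7·0.70040 = 230.922.
G = 288.1·(74.49 − 60)^(-0.07551) = 288.1·14.49^(-0.07551) = 288.1·0.81720 = 235.435.
B = 255 by definition for t > 66.
Rounded: (231, 235, 255).
In hex: #E7EBFF.

#E7EBFF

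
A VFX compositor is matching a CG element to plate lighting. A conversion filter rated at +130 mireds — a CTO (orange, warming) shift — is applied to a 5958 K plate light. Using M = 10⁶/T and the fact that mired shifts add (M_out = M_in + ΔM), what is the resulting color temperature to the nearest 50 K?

M_in = 10⁶/5958 = 167.84 mireds.
M_out = 167.84 + (+130) = 297.84 mireds.
T_out = 10⁶/297.84 = 3357.5 K → 3350 K.

3350 K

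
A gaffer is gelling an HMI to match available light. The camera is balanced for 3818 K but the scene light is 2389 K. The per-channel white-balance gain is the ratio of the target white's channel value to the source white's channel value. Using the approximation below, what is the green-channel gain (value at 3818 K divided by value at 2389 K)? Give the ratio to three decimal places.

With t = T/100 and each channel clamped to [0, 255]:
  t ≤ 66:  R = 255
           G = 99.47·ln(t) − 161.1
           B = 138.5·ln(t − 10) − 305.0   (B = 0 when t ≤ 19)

1.302

At 2389 K (t = 23.89):
  G = 99.47·ln 23.89 − 161.1 = 99.47·3.1735 − 161.1 = 154.564.
At 3818 K (t = 38.18):
  G = 99.47·ln 38.18 − 161.1 = 99.47·3.6423 − 161.1 = 201.201.
Gain = 201.201 / 154.564 = 1.3017 → 1.302.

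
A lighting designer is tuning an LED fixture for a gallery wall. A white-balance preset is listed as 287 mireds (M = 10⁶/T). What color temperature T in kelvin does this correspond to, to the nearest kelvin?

3484 K

T = 10⁶ / 287 = 3484.32 K → 3484 K.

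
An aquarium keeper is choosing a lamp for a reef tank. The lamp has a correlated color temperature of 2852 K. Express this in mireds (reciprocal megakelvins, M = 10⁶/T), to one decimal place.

M = 10⁶ / 2852 = 350.631 → 350.6 mireds.

350.6 mireds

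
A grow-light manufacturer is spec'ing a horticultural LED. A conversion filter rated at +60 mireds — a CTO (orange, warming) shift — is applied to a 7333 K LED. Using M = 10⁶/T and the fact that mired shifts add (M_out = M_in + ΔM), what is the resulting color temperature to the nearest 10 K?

M_in = 10⁶/7333 = 136.37 mireds.
M_out = 136.37 + (+60) = 196.37 mireds.
T_out = 10⁶/196.37 = 5092.4 K → 5090 K.

5090 K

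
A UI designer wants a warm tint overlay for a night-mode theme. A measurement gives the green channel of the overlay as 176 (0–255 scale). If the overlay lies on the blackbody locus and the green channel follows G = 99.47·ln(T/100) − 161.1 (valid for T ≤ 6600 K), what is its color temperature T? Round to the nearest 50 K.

2950 K

ln t = (176 + 161.1) / 99.47 = 3.3890.
t = e^3.3890 = 29.635.
T = 100·t = 2964 K → 2950 K to the nearest 50 K.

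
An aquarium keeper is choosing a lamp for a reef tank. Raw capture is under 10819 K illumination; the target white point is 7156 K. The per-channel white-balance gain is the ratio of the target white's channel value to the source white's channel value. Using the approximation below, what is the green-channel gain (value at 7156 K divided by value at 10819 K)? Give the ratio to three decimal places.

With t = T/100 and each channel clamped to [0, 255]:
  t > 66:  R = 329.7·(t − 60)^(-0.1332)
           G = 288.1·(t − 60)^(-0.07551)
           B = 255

At 10819 K (t = 108.19):
  G = 288.1·(108.19 − 60)^(-0.07551) = 288.1·48.19^(-0.07551) = 288.1·0.74631 = 215.012.
At 7156 K (t = 71.56):
  G = 288.1·(71.56 − 60)^(-0.07551) = 288.1·11.56^(-0.07551) = 288.1·0.83126 = 239.486.
Gain = 239.486 / 215.012 = 1.1138 → 1.114.

1.114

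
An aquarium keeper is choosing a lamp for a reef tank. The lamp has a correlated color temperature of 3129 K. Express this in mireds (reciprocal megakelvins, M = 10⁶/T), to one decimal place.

319.6 mireds

M = 10⁶ / 3129 = 319.591 → 319.6 mireds.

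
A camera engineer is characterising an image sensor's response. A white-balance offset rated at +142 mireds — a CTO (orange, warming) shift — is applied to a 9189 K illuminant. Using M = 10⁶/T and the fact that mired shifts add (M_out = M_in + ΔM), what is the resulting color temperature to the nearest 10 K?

M_in = 10⁶/9189 = 108.83 mireds.
M_out = 108.83 + (+142) = 250.83 mireds.
T_out = 10⁶/250.83 = 3986.8 K → 3990 K.

3990 K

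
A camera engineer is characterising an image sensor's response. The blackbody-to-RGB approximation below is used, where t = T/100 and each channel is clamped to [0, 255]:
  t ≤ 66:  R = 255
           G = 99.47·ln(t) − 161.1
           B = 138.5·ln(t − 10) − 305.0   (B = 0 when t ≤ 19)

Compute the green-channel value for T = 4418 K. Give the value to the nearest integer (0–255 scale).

t = 4418/100 = 44.18; the t ≤ 66 branch applies.
G = 99.47·ln 44.18 − 161.1 = 99.47·3.7883 − 161.1 = 215.719.
Rounded: 216.

216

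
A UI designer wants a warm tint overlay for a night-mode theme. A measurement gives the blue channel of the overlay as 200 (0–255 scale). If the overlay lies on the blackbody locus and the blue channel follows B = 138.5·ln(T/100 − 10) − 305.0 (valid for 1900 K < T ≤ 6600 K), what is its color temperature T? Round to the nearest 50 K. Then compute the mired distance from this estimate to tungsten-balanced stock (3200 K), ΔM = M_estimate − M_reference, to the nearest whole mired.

-106 mireds

ln(t − 10) = (200 + 305.0) / 138.5 = 3.6462.
t − 10 = e^3.6462 = 38.329, so t = 48.329.
T = 100·t = 4833 K → 4850 K to the nearest 50 K.
M_estimate = 10⁶/4850 = 206.19; M_reference = 10⁶/3200 = 312.50.
ΔM = 206.19 − 312.50 = -106.31 → -106 mireds.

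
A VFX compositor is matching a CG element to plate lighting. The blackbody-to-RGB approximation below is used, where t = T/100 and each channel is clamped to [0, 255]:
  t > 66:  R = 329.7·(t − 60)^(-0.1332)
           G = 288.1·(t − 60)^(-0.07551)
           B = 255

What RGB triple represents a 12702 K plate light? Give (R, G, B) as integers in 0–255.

(188, 210, 255)

t = 12702/100 = 127.02; the t > 66 branch applies.
R = 329.7·(127.02 − 60)^(-0.1332) = 329.7·67.02^(-0.1332) = 329.7·0.57115 = 188.308.
G = 288.1·(127.02 − 60)^(-0.07551) = 288.1·67.02^(-0.07551) = 288.1·0.72795 = 209.723.
B = 255 by definition for t > 66.
Rounded: (188, 210, 255).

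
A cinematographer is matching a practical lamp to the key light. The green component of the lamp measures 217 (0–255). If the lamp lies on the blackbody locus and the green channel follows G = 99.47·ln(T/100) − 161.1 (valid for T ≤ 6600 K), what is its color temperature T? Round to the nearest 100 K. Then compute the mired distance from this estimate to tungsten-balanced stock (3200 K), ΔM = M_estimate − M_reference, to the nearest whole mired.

ln t = (217 + 161.1) / 99.47 = 3.8011.
t = e^3.8011 = 44.752.
T = 100·t = 4475 K → 4500 K to the nearest 100 K.
M_estimate = 10⁶/4500 = 222.22; M_reference = 10⁶/3200 = 312.50.
ΔM = 222.22 − 312.50 = -90.28 → -90 mireds.

-90 mireds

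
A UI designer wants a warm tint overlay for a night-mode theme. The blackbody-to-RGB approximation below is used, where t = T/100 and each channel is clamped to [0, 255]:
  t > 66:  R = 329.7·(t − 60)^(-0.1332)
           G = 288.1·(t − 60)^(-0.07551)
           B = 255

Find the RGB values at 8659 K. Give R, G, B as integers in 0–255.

t = 8659/100 = 86.59; the t > 66 branch applies.
R = 329.7·(86.59 − 60)^(-0.1332) = 329.7·26.59^(-0.1332) = 329.7·0.64599 = 212.984.
G = 288.1·(86.59 − 60)^(-0.07551) = 288.1·26.59^(-0.07551) = 288.1·0.78058 = 224.886.
B = 255 by definition for t > 66.
Rounded: (213, 225, 255).

R=213, G=225, B=255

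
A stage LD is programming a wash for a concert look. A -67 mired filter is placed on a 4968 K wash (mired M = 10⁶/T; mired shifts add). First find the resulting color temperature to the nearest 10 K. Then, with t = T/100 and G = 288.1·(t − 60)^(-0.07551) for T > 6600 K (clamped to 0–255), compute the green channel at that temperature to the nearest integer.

235

M_in = 10⁶/4968 = 201.29; M_out = 201.29 + (-67) = 134.29.
T_out = 10⁶/134.29 = 7446.7 K → 7450 K; t = 74.5.
G = 288.1·(74.5 − 60)^(-0.07551) = 288.1·14.5^(-0.07551) = 288.1·0.81716 = 235.423.
Rounded: 235.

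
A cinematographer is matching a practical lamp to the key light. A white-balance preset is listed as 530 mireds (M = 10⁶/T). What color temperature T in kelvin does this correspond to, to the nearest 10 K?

1890 K

T = 10⁶ / 530 = 1886.79 K → 1890 K.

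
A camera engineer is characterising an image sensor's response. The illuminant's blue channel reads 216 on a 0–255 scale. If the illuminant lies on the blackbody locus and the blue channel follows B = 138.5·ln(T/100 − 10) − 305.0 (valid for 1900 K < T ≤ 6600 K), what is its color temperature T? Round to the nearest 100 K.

ln(t − 10) = (216 + 305.0) / 138.5 = 3.7617.
t − 10 = e^3.7617 = 43.023, so t = 53.023.
T = 100·t = 5302 K → 5300 K to the nearest 100 K.

5300 K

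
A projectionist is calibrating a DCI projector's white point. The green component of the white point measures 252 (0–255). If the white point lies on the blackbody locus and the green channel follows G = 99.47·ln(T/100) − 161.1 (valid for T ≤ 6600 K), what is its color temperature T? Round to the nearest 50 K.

ln t = (252 + 161.1) / 99.47 = 4.1530.
t = e^4.1530 = 63.625.
T = 100·t = 6363 K → 6350 K to the nearest 50 K.

6350 K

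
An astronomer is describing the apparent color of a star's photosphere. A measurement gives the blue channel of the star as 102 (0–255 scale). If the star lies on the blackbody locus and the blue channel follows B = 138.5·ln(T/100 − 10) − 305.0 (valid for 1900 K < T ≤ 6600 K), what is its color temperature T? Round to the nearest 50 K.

ln(t − 10) = (102 + 305.0) / 138.5 = 2.9386.
t − 10 = e^2.9386 = 18.890, so t = 28.890.
T = 100·t = 2889 K → 2900 K to the nearest 50 K.

2900 K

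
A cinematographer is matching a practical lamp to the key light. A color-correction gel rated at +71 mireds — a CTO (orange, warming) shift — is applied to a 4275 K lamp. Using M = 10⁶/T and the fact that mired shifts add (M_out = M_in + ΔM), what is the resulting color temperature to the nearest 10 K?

3280 K

M_in = 10⁶/4275 = 233.92 mireds.
M_out = 233.92 + (+71) = 304.92 mireds.
T_out = 10⁶/304.92 = 3279.6 K → 3280 K.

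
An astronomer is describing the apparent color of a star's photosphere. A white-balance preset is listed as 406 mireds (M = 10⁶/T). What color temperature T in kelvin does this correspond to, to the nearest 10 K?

2460 K

T = 10⁶ / 406 = 2463.05 K → 2460 K.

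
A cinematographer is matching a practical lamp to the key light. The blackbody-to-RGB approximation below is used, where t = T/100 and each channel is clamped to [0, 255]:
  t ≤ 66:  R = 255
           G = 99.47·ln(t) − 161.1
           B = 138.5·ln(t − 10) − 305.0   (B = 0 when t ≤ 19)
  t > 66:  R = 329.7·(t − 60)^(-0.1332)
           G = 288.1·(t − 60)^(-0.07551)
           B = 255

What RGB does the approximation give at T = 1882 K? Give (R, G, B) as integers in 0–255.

(255, 131, 0)

t = 1882/100 = 18.82; the t ≤ 66 branch applies.
R = 255 by definition for t ≤ 66.
G = 99.47·ln 18.82 − 161.1 = 99.47·2.9349 − 161.1 = 130.837.
t = 18.82 ≤ 19, so B = 0.
Rounded: (255, 131, 0).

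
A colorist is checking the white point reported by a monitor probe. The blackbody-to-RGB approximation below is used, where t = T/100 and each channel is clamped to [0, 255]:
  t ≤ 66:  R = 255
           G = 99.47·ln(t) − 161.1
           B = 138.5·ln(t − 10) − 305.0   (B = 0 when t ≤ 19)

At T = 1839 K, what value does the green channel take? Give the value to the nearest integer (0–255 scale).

t = 1839/100 = 18.39; the t ≤ 66 branch applies.
G = 99.47·ln 18.39 − 161.1 = 99.47·2.9118 − 161.1 = 128.537.
Rounded: 129.

129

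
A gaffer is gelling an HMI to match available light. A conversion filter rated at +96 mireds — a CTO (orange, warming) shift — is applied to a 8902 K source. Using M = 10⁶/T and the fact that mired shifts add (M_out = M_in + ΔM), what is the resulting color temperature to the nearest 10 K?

M_in = 10⁶/8902 = 112.33 mireds.
M_out = 112.33 + (+96) = 208.33 mireds.
T_out = 10⁶/208.33 = 4800.0 K → 4800 K.

4800 K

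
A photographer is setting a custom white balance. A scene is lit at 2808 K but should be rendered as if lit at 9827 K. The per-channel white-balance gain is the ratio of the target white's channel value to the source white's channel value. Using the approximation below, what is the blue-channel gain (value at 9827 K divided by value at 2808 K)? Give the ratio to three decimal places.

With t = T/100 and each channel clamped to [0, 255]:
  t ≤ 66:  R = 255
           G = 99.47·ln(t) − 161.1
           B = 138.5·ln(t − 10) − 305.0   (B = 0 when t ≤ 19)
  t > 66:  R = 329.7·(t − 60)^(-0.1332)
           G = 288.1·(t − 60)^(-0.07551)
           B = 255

At 2808 K (t = 28.08):
  B = 138.5·ln(28.08 − 10) − 305.0 = 138.5·ln 18.08 − 305.0 = 138.5·2.8948 − 305.0 = 95.931.
At 9827 K (t = 98.27):
  B = 255 by definition for t > 66.
Gain = 255.000 / 95.931 = 2.6582 → 2.658.

2.658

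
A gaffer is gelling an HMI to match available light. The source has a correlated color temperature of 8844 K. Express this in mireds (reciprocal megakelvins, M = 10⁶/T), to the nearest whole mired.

M = 10⁶ / 8844 = 113.071 → 113 mireds.

113 mireds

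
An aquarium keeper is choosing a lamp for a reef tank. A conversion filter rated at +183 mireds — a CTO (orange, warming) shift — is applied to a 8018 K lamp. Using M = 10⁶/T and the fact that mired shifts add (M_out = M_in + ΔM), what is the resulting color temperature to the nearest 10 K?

M_in = 10⁶/8018 = 124.72 mireds.
M_out = 124.72 + (+183) = 307.72 mireds.
T_out = 10⁶/307.72 = 3249.7 K → 3250 K.

3250 K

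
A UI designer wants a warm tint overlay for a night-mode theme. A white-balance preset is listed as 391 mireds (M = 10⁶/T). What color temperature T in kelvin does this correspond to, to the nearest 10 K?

T = 10⁶ / 391 = 2557.54 K → 2560 K.

2560 K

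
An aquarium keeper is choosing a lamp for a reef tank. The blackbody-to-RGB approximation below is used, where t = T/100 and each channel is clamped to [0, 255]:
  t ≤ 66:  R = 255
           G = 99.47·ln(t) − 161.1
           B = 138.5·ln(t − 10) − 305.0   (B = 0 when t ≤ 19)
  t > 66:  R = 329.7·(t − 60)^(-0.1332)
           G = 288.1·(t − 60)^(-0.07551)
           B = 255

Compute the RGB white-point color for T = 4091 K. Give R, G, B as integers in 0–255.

R=255, G=208, B=170

t = 4091/100 = 40.91; the t ≤ 66 branch applies.
R = 255 by definition for t ≤ 66.
G = 99.47·ln 40.91 − 161.1 = 99.47·3.7114 − 161.1 = 208.070.
B = 138.5·ln(40.91 − 10) − 305.0 = 138.5·ln 30.91 − 305.0 = 138.5·3.4311 − 305.0 = 170.205.
Rounded: (255, 208, 170).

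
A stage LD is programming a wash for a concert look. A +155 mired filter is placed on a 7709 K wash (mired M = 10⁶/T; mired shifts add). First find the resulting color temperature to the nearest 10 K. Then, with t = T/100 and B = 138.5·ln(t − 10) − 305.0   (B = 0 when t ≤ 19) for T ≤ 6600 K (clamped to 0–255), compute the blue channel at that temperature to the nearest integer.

M_in = 10⁶/7709 = 129.72; M_out = 129.72 + (+155) = 284.72.
T_out = 10⁶/284.72 = 3512.2 K → 3510 K; t = 35.1.
B = 138.5·ln(35.1 − 10) − 305.0 = 138.5·ln 25.1 − 305.0 = 138.5·3.2229 − 305.0 = 141.367.
Rounded: 141.

141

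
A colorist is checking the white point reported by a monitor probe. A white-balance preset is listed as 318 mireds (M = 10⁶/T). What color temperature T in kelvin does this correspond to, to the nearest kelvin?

T = 10⁶ / 318 = 3144.65 K → 3145 K.

3145 K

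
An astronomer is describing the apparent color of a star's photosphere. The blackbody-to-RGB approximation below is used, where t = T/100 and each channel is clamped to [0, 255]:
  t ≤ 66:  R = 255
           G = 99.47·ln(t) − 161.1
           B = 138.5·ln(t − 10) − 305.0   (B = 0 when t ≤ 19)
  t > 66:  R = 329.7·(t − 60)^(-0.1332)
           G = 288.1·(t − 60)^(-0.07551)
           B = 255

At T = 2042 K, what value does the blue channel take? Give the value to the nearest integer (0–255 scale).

20

t = 2042/100 = 20.42; the t ≤ 66 branch applies.
B = 138.5·ln(20.42 − 10) − 305.0 = 138.5·ln 10.42 − 305.0 = 138.5·2.3437 − 305.0 = 19.606.
Rounded: 20.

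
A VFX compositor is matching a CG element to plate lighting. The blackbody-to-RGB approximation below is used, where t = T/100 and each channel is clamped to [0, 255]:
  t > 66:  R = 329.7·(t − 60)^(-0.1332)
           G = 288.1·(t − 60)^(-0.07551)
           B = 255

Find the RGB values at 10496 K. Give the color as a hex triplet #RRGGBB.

t = 10496/100 = 104.96; the t > 66 branch applies.
R = 329.7·(104.96 − 60)^(-0.1332) = 329.7·44.96^(-0.1332) = 329.7·0.60234 = 198.592.
G = 288.1·(104.96 − 60)^(-0.07551) = 288.1·44.96^(-0.07551) = 288.1·0.75023 = 216.142.
B = 255 by definition for t > 66.
Rounded: (199, 216, 255).
In hex: #C7D8FF.

#C7D8FF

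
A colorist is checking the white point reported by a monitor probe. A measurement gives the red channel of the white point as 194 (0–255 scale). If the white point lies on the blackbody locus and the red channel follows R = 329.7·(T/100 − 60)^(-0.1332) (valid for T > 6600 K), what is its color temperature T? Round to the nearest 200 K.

(t − 60)^(-0.1332) = 194/329.7 = 0.58841.
t − 60 = 0.58841^(1/-0.1332) = 0.58841^(-7.508) = 53.593, so t = 113.593.
T = 100·t = 11359 K → 11400 K to the nearest 200 K.

11400 K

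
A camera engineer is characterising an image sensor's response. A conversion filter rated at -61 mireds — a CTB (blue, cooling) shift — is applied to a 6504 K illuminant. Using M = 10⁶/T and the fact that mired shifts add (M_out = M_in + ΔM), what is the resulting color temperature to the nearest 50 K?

M_in = 10⁶/6504 = 153.75 mireds.
M_out = 153.75 + (-61) = 92.75 mireds.
T_out = 10⁶/92.75 = 10781.5 K → 10800 K.

10800 K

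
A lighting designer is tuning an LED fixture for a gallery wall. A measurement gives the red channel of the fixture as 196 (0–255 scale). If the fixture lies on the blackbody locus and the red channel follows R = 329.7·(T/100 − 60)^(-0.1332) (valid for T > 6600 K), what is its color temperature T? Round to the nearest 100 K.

(t − 60)^(-0.1332) = 196/329.7 = 0.59448.
t − 60 = 0.59448^(1/-0.1332) = 0.59448^(-7.508) = 49.621, so t = 109.621.
T = 100·t = 10962 K → 11000 K to the nearest 100 K.

11000 K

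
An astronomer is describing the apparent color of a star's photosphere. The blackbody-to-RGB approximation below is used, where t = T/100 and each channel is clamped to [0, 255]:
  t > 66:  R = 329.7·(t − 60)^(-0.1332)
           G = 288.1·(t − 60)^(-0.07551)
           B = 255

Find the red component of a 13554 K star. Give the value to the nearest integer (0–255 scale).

185

t = 13554/100 = 135.54; the t > 66 branch applies.
R = 329.7·(135.54 − 60)^(-0.1332) = 329.7·75.54^(-0.1332) = 329.7·0.56212 = 185.330.
Rounded: 185.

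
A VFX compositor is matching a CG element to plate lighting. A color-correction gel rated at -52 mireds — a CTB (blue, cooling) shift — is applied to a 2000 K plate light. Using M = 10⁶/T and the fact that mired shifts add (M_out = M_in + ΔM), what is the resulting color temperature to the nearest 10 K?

2230 K

M_in = 10⁶/2000 = 500.00 mireds.
M_out = 500.00 + (-52) = 448.00 mireds.
T_out = 10⁶/448.00 = 2232.1 K → 2230 K.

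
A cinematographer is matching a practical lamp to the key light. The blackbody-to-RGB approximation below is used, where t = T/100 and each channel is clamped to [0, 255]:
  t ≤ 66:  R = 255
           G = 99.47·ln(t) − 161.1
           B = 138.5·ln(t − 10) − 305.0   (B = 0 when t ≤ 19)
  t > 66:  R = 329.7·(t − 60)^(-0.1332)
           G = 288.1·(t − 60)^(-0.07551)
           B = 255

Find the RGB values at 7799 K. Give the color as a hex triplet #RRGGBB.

t = 7799/100 = 77.99; the t > 66 branch applies.
R = 329.7·(77.99 − 60)^(-0.1332) = 329.7·17.99^(-0.1332) = 329.7·0.68050 = 224.362.
G = 288.1·(77.99 − 60)^(-0.07551) = 288.1·17.99^(-0.07551) = 288.1·0.80396 = 231.620.
B = 255 by definition for t > 66.
Rounded: (224, 232, 255).
In hex: #E0E8FF.

#E0E8FF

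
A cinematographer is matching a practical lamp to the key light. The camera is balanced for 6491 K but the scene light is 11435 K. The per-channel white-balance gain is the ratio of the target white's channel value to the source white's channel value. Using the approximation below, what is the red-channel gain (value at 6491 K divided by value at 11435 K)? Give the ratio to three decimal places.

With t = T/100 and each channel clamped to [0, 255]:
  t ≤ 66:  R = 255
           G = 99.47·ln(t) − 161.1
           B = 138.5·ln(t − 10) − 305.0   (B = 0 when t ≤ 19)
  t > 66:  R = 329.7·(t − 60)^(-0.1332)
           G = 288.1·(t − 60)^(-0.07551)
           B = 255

At 11435 K (t = 114.35):
  R = 329.7·(114.35 − 60)^(-0.1332) = 329.7·54.35^(-0.1332) = 329.7·0.58732 = 193.638.
At 6491 K (t = 64.91):
  R = 255 by definition for t ≤ 66.
Gain = 255.000 / 193.638 = 1.3169 → 1.317.

1.317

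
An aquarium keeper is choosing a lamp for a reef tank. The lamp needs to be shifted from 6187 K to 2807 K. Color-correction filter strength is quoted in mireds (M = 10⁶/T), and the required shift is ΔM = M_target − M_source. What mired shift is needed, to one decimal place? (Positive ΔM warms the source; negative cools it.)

M_source = 10⁶/6187 = 161.629; M_target = 10⁶/2807 = 356.252.
ΔM = 356.252 − 161.629 = 194.623 → +194.6 mireds, a warming shift.

+194.6 mireds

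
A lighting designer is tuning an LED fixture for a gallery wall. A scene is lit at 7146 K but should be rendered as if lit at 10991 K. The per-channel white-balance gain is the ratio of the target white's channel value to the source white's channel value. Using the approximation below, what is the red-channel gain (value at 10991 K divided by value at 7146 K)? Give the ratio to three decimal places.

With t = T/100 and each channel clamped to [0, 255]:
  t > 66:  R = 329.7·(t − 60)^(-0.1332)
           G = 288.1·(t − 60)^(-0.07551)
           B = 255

0.822

At 7146 K (t = 71.46):
  R = 329.7·(71.46 − 60)^(-0.1332) = 329.7·11.46^(-0.1332) = 329.7·0.72263 = 238.251.
At 10991 K (t = 109.91):
  R = 329.7·(109.91 − 60)^(-0.1332) = 329.7·49.91^(-0.1332) = 329.7·0.59402 = 195.849.
Gain = 195.849 / 238.251 = 0.8220 → 0.822.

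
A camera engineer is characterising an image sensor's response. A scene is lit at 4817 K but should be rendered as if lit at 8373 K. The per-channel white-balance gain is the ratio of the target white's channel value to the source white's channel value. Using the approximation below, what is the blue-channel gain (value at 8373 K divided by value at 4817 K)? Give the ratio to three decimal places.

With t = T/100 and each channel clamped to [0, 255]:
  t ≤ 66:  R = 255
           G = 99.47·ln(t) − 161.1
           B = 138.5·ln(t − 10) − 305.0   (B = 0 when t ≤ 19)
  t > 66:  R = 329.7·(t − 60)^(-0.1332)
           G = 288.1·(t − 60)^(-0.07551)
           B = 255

1.279

At 4817 K (t = 48.17):
  B = 138.5·ln(48.17 − 10) − 305.0 = 138.5·ln 38.17 − 305.0 = 138.5·3.6420 − 305.0 = 199.424.
At 8373 K (t = 83.73):
  B = 255 by definition for t > 66.
Gain = 255.000 / 199.424 = 1.2787 → 1.279.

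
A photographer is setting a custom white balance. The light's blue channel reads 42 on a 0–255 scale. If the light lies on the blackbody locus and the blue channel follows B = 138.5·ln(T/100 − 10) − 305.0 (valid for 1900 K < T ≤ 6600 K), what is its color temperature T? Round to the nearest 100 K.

2200 K

ln(t − 10) = (42 + 305.0) / 138.5 = 2.5054.
t − 10 = e^2.5054 = 12.249, so t = 22.249.
T = 100·t = 2225 K → 2200 K to the nearest 100 K.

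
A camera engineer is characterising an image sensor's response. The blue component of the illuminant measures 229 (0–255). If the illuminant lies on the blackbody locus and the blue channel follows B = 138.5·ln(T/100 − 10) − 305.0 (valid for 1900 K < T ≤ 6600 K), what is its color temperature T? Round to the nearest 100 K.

5700 K

ln(t − 10) = (229 + 305.0) / 138.5 = 3.8556.
t − 10 = e^3.8556 = 47.257, so t = 57.257.
T = 100·t = 5726 K → 5700 K to the nearest 100 K.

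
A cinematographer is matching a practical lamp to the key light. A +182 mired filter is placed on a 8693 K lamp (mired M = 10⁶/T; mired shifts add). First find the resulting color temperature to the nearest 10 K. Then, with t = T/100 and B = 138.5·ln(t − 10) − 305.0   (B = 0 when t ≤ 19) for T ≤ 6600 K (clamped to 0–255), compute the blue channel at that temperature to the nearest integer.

133

M_in = 10⁶/8693 = 115.04; M_out = 115.04 + (+182) = 297.04.
T_out = 10⁶/297.04 = 3366.6 K → 3370 K; t = 33.7.
B = 138.5·ln(33.7 − 10) − 305.0 = 138.5·ln 23.7 − 305.0 = 138.5·3.1655 − 305.0 = 133.418.
Rounded: 133.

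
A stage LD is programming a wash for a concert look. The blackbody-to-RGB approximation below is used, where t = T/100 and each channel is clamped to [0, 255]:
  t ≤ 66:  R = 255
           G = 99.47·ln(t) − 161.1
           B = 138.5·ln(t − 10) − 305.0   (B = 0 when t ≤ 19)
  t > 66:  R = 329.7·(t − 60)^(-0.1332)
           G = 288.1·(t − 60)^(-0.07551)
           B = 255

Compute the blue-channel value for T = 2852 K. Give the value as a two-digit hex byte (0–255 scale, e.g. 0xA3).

0x63

t = 2852/100 = 28.52; the t ≤ 66 branch applies.
B = 138.5·ln(28.52 − 10) − 305.0 = 138.5·ln 18.52 − 305.0 = 138.5·2.9189 − 305.0 = 99.261.
Rounded: 99; in hex, 0x63.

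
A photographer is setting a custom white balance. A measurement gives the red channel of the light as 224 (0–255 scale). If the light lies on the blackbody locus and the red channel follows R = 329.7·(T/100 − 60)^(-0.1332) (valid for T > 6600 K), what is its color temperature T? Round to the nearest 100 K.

7800 K

(t − 60)^(-0.1332) = 224/329.7 = 0.67941.
t − 60 = 0.67941^(1/-0.1332) = 0.67941^(-7.508) = 18.209, so t = 78.209.
T = 100·t = 7821 K → 7800 K to the nearest 100 K.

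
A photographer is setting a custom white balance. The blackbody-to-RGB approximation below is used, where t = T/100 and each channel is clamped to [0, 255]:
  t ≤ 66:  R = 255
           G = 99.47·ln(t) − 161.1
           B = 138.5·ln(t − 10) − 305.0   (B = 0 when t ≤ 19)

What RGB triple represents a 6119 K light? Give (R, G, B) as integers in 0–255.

(255, 248, 240)

t = 6119/100 = 61.19; the t ≤ 66 branch applies.
R = 255 by definition for t ≤ 66.
G = 99.47·ln 61.19 − 161.1 = 99.47·4.1140 − 161.1 = 248.118.
B = 138.5·ln(61.19 − 10) − 305.0 = 138.5·ln 51.19 − 305.0 = 138.5·3.9355 − 305.0 = 240.073.
Rounded: (255, 248, 240).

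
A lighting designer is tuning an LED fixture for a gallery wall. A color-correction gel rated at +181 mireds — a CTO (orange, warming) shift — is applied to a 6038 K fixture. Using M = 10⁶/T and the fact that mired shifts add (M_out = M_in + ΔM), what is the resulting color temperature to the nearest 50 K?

2900 K

M_in = 10⁶/6038 = 165.62 mireds.
M_out = 165.62 + (+181) = 346.62 mireds.
T_out = 10⁶/346.62 = 2885.0 K → 2900 K.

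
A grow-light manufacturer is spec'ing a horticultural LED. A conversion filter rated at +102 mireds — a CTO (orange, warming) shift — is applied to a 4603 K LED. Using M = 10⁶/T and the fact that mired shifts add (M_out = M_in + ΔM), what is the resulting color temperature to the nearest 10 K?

3130 K

M_in = 10⁶/4603 = 217.25 mireds.
M_out = 217.25 + (+102) = 319.25 mireds.
T_out = 10⁶/319.25 = 3132.3 K → 3130 K.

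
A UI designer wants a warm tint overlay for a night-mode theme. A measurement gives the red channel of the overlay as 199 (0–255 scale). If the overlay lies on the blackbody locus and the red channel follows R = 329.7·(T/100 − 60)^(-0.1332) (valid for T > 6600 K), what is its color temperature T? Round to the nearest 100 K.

10400 K

(t − 60)^(-0.1332) = 199/329.7 = 0.60358.
t − 60 = 0.60358^(1/-0.1332) = 0.60358^(-7.508) = 44.273, so t = 104.273.
T = 100·t = 10427 K → 10400 K to the nearest 100 K.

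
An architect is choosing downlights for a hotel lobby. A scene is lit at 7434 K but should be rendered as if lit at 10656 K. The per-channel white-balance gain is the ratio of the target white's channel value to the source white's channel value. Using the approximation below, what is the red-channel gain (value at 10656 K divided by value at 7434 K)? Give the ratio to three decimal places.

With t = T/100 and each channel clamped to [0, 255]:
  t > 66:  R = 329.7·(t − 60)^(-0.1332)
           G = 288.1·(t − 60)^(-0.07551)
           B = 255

At 7434 K (t = 74.34):
  R = 329.7·(74.34 − 60)^(-0.1332) = 329.7·14.34^(-0.1332) = 329.7·0.70137 = 231.242.
At 10656 K (t = 106.56):
  R = 329.7·(106.56 − 60)^(-0.1332) = 329.7·46.56^(-0.1332) = 329.7·0.59954 = 197.669.
Gain = 197.669 / 231.242 = 0.8548 → 0.855.

0.855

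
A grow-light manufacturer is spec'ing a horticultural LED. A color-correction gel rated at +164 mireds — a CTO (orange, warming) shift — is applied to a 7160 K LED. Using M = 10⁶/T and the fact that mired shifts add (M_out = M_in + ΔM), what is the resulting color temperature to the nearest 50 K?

3300 K

M_in = 10⁶/7160 = 139.66 mireds.
M_out = 139.66 + (+164) = 303.66 mireds.
T_out = 10⁶/303.66 = 3293.1 K → 3300 K.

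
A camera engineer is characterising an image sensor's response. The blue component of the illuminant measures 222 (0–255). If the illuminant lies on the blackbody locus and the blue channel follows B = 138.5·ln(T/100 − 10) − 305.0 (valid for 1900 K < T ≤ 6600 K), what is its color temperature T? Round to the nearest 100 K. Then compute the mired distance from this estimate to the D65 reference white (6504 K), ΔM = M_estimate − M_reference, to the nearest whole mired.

+28 mireds

ln(t − 10) = (222 + 305.0) / 138.5 = 3.8051.
t − 10 = e^3.8051 = 44.928, so t = 54.928.
T = 100·t = 5493 K → 5500 K to the nearest 100 K.
M_estimate = 10⁶/5500 = 181.82; M_reference = 10⁶/6504 = 153.75.
ΔM = 181.82 − 153.75 = 28.07 → +28 mireds.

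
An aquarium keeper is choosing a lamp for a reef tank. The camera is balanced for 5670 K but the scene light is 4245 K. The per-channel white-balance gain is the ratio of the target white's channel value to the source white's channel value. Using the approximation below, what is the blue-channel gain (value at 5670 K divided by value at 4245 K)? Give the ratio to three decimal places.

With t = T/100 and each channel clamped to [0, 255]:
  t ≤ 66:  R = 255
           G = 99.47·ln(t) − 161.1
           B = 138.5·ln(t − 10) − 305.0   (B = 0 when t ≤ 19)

1.285

At 4245 K (t = 42.45):
  B = 138.5·ln(42.45 − 10) − 305.0 = 138.5·ln 32.45 − 305.0 = 138.5·3.4797 − 305.0 = 176.939.
At 5670 K (t = 56.7):
  B = 138.5·ln(56.7 − 10) − 305.0 = 138.5·ln 46.7 − 305.0 = 138.5·3.8437 − 305.0 = 227.359.
Gain = 227.359 / 176.939 = 1.2850 → 1.285.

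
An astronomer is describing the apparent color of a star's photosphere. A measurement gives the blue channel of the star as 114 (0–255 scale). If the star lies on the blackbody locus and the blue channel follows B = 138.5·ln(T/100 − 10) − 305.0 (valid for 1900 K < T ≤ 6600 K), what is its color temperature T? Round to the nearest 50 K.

ln(t − 10) = (114 + 305.0) / 138.5 = 3.0253.
t − 10 = e^3.0253 = 20.600, so t = 30.600.
T = 100·t = 3060 K → 3050 K to the nearest 50 K.

3050 K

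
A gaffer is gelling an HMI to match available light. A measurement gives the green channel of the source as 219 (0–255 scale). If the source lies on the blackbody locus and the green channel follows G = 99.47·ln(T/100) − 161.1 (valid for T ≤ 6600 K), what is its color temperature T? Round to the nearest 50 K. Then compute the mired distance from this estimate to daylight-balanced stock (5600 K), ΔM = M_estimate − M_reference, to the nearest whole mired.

ln t = (219 + 161.1) / 99.47 = 3.8213.
t = e^3.8213 = 45.661.
T = 100·t = 4566 K → 4550 K to the nearest 50 K.
M_estimate = 10⁶/4550 = 219.78; M_reference = 10⁶/5600 = 178.57.
ΔM = 219.78 − 178.57 = 41.21 → +41 mireds.

+41 mireds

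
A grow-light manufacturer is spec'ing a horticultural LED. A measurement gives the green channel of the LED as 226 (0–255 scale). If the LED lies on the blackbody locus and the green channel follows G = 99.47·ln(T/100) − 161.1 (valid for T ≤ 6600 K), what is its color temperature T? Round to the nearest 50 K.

4900 K

ln t = (226 + 161.1) / 99.47 = 3.8916.
t = e^3.8916 = 48.990.
T = 100·t = 4899 K → 4900 K to the nearest 50 K.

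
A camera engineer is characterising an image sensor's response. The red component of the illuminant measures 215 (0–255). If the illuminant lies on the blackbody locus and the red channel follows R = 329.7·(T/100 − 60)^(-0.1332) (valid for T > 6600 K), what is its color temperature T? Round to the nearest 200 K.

8400 K

(t − 60)^(-0.1332) = 215/329.7 = 0.65211.
t − 60 = 0.65211^(1/-0.1332) = 0.65211^(-7.508) = 24.774, so t = 84.774.
T = 100·t = 8477 K → 8400 K to the nearest 200 K.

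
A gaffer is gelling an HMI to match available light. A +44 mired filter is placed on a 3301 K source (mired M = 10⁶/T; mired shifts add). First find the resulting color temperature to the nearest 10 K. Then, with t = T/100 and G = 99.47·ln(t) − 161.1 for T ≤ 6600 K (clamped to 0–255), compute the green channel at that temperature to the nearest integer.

M_in = 10⁶/3301 = 302.94; M_out = 302.94 + (+44) = 346.94.
T_out = 10⁶/346.94 = 2882.4 K → 2880 K; t = 28.8.
G = 99.47·ln 28.8 − 161.1 = 99.47·3.3604 − 161.1 = 173.157.
Rounded: 173.

173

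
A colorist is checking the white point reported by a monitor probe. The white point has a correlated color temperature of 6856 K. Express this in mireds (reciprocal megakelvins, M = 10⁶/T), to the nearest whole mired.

146 mireds

M = 10⁶ / 6856 = 145.858 → 146 mireds.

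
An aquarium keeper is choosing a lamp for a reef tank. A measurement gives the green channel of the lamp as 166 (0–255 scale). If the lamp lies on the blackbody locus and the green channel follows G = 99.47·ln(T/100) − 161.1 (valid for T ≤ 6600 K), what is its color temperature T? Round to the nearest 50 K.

2700 K

ln t = (166 + 161.1) / 99.47 = 3.2884.
t = e^3.2884 = 26.801.
T = 100·t = 2680 K → 2700 K to the nearest 50 K.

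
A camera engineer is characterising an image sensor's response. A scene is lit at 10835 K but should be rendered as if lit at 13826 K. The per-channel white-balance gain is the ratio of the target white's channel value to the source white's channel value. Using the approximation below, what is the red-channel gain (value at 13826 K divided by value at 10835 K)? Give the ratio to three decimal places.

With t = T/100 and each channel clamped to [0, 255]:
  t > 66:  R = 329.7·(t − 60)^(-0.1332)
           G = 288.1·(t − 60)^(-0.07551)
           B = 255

0.938

At 10835 K (t = 108.35):
  R = 329.7·(108.35 − 60)^(-0.1332) = 329.7·48.35^(-0.1332) = 329.7·0.59654 = 196.679.
At 13826 K (t = 138.26):
  R = 329.7·(138.26 − 60)^(-0.1332) = 329.7·78.26^(-0.1332) = 329.7·0.55947 = 184.459.
Gain = 184.459 / 196.679 = 0.9379 → 0.938.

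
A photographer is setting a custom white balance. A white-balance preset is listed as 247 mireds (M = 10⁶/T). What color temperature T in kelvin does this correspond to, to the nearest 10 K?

4050 K

T = 10⁶ / 247 = 4048.58 K → 4050 K.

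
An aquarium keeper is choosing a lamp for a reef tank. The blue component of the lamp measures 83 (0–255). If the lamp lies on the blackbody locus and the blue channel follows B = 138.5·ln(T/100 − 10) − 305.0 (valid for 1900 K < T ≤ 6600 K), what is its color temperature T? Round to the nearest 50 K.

2650 K

ln(t − 10) = (83 + 305.0) / 138.5 = 2.8014.
t − 10 = e^2.8014 = 16.468, so t = 26.468.
T = 100·t = 2647 K → 2650 K to the nearest 50 K.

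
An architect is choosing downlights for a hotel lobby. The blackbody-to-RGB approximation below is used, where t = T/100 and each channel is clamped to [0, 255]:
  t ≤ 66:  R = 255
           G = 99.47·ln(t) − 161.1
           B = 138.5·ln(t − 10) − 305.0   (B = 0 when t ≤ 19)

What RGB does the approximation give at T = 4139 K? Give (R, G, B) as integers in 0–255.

t = 4139/100 = 41.39; the t ≤ 66 branch applies.
R = 255 by definition for t ≤ 66.
G = 99.47·ln 41.39 − 161.1 = 99.47·3.7230 − 161.1 = 209.231.
B = 138.5·ln(41.39 − 10) − 305.0 = 138.5·ln 31.39 − 305.0 = 138.5·3.4465 − 305.0 = 172.339.
Rounded: (255, 209, 172).

(255, 209, 172)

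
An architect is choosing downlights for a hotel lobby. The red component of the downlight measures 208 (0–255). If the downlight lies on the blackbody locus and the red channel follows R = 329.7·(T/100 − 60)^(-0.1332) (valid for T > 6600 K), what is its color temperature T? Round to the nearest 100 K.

(t − 60)^(-0.1332) = 208/329.7 = 0.63088.
t − 60 = 0.63088^(1/-0.1332) = 0.63088^(-7.508) = 31.763, so t = 91.763.
T = 100·t = 9176 K → 9200 K to the nearest 100 K.

9200 K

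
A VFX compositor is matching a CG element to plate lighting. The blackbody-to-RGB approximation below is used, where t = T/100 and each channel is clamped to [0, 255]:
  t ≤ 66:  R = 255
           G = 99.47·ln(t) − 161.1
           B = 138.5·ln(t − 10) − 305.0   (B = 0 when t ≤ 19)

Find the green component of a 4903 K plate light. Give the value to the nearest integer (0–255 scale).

t = 4903/100 = 49.03; the t ≤ 66 branch applies.
G = 99.47·ln 49.03 − 161.1 = 99.47·3.8924 − 161.1 = 226.080.
Rounded: 226.

226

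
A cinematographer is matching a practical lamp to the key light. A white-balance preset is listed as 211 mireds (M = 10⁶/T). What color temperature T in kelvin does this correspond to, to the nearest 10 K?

T = 10⁶ / 211 = 4739.34 K → 4740 K.

4740 K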